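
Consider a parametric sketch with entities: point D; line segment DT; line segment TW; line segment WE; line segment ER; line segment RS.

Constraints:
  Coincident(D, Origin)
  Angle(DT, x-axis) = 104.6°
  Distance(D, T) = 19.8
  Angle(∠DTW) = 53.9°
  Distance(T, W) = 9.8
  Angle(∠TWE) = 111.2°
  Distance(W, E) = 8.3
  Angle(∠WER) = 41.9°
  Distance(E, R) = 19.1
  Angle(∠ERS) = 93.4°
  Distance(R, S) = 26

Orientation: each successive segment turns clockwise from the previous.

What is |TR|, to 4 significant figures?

4.327

D is at the origin; DT runs at 104.6° with length 19.8, so T = (-4.991, 19.16). ∠DTW = 53.9° gives TW at -21.50° from the x-axis; with |TW| = 9.8, W = (4.127, 15.57). ∠TWE = 111.2° gives WE at -90.30° from the x-axis; with |WE| = 8.3, E = (4.084, 7.269). ∠WER = 41.9° gives ER at 131.6° from the x-axis; with |ER| = 19.1, R = (-8.597, 21.55). Then |TR| = |R − T| = 4.327.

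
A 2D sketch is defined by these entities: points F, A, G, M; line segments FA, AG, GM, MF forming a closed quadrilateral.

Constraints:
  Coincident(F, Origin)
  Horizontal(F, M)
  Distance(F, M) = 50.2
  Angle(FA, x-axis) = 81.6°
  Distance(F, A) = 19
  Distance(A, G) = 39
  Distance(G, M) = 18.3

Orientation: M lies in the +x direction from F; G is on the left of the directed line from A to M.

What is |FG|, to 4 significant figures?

44.73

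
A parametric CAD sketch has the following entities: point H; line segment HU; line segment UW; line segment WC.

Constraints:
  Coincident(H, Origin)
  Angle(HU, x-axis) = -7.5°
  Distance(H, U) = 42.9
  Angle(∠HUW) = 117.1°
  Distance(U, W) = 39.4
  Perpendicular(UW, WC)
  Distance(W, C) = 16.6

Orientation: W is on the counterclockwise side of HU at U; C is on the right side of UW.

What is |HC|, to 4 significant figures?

80.47

∠HUW = 117.1°, so UW runs at -7.5° + (180° − 117.1°) = 55.40° from the x-axis; with |UW| = 39.4, W = U + 39.4·(cos 55.40°, sin 55.40°) = (64.91, 26.83). UW ⟂ WC; with |WC| = 16.6 on the right of UW, C = W + 16.6·(0.8231, -0.5678) = (78.57, 17.41). Then |HC| = |C − H| = 80.47.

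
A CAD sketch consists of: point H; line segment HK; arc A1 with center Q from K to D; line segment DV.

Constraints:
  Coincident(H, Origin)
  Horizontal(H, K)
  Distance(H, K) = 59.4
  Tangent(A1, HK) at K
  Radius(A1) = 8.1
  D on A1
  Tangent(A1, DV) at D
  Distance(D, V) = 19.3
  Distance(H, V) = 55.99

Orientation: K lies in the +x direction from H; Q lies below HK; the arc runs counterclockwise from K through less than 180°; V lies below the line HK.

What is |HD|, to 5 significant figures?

51.854

H is at the origin; HK is horizontal with |HK| = 59.4 and K on the +x side, so K = (59.400, 0.0000). The tangent condition forces QK to be normal to HK, so Q = K + (0, -8.1) = (59.400, -8.1000). Since QD ⟂ DV (tangency), |QV| = √(8.1² + 19.3²) = 20.931 regardless of where D sits on A1. So V lies on both circle(H, 55.99) and circle(Q, 20.931); the below-HK intersection is V = (49.345, -26.457). D is the foot of the tangent from V: D = (51.344, -7.2611).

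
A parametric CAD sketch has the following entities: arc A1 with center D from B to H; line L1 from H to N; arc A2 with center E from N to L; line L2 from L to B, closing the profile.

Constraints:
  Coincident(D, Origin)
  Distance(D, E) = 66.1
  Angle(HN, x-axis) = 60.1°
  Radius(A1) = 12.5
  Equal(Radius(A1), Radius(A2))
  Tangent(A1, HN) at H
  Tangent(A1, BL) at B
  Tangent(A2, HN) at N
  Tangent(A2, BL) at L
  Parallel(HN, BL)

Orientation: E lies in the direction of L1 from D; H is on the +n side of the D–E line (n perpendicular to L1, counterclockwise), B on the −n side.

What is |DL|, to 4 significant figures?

67.27

The slot axis is L1's direction at 60.1°, so u = (cos 60.1°, sin 60.1°) = (0.4985, 0.8669) and n = (−sin 60.1°, cos 60.1°) = (-0.8669, 0.4985). D is at the origin and E lies 66.1 along u from D, so E = 66.1·u = (32.95, 57.30). Tangency of A1 to both parallel lines with radius 12.5 puts H and B at D ± 12.5·n: H = (-10.84, 6.231), B = (10.84, -6.231). Equal radii place N and L the same way about E: N = E + 12.5·n = (22.11, 63.53), L = E − 12.5·n = (43.79, 51.07). Then |DL| = |L − D| = 67.27.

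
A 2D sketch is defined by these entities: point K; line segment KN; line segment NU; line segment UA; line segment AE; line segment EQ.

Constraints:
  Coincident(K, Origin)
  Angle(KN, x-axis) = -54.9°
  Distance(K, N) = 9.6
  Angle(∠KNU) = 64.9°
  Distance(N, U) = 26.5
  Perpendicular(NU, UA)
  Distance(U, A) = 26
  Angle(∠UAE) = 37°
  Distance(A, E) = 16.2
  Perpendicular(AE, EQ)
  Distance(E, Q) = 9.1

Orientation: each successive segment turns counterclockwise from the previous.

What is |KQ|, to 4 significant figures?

19.98

∠UAE = 37.0° gives AE at -66.80° from the x-axis; with |AE| = 16.2, E = (2.510, 13.17). AE ⟂ EQ, so EQ runs at 23.20°; with |EQ| = 9.1, Q = (10.87, 16.76). Then |KQ| = |Q − K| = 19.98.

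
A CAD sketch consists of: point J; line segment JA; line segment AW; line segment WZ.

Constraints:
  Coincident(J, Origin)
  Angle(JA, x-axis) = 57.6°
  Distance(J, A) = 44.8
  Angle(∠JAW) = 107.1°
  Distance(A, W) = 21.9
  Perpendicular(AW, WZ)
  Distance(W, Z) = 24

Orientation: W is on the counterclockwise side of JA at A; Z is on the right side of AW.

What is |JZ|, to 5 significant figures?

75.465

J is at the origin; JA runs at 57.6° with length 44.8, so A = 44.8·(cos 57.6°, sin 57.6°) = (24.005, 37.826). ∠JAW = 107.1°, so AW runs at 57.6° + (180° − 107.1°) = 130.50° from the x-axis; with |AW| = 21.9, W = A + 21.9·(cos 130.50°, sin 130.50°) = (9.7821, 54.479). AW is perpendicular to WZ; with |WZ| = 24.0 on the right of AW, Z = W + 24.0·(0.76041, 0.64945) = (28.032, 70.066). Then |JZ| = |Z − J| = 75.465.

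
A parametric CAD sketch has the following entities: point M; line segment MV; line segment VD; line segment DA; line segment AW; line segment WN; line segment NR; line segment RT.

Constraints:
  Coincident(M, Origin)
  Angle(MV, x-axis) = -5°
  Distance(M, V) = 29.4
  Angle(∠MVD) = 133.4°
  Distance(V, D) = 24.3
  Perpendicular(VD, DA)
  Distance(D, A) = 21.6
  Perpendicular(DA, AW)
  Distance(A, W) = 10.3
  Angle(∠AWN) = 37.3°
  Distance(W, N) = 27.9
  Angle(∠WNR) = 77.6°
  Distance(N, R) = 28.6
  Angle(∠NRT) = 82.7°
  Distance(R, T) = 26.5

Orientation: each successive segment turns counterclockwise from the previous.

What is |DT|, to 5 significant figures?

38.670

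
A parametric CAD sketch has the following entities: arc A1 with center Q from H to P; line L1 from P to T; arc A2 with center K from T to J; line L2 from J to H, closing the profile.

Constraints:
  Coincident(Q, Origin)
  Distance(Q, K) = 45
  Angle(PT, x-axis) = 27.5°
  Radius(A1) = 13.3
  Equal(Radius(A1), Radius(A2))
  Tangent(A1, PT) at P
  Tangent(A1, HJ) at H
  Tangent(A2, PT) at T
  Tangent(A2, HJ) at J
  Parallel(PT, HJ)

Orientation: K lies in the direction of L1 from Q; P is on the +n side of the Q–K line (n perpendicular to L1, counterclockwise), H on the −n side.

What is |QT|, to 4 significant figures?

46.92

The slot axis is L1's direction at 27.5°, so u = (cos 27.5°, sin 27.5°) = (0.8870, 0.4617) and n = (−sin 27.5°, cos 27.5°) = (-0.4617, 0.8870). Q is at the origin and K lies 45.0 along u from Q, so K = 45.0·u = (39.92, 20.78). Tangency of A1 to both parallel lines with radius 13.3 puts P and H at Q ± 13.3·n: P = (-6.141, 11.80), H = (6.141, -11.80). Equal radii place T and J the same way about K: T = K + 13.3·n = (33.77, 32.58), J = K − 13.3·n = (46.06, 8.981). Then |QT| = |T − Q| = 46.92.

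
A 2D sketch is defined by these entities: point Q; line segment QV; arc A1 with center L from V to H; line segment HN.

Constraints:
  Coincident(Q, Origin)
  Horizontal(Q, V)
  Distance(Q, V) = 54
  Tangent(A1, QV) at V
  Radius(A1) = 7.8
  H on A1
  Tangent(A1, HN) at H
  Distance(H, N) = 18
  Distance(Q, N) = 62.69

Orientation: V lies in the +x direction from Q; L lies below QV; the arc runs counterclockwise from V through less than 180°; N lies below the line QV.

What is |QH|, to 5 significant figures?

48.730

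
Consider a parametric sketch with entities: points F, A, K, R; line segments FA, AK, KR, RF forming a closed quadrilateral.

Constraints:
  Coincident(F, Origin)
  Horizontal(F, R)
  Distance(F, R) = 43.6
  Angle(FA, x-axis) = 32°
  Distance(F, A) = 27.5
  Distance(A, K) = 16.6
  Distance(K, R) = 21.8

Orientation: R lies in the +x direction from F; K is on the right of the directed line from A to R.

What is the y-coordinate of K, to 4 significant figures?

-1.965

Checks: |AK| = 16.60 ✓; |KR| = 21.80 ✓.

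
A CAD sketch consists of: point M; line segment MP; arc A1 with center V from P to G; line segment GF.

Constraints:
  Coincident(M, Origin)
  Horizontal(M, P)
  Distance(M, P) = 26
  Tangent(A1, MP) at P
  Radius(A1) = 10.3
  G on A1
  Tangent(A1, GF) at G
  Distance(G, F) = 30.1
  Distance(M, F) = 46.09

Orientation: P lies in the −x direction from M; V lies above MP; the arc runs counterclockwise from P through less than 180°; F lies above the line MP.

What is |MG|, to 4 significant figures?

19.68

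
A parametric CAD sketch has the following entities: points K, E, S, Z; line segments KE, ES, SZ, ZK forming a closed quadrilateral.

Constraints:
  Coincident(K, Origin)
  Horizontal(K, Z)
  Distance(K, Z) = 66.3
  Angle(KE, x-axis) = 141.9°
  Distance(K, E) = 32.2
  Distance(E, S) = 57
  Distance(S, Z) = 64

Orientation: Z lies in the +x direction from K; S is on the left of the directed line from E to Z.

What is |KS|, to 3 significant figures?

53.9

Checks: |ES| = 57.00 ✓; |SZ| = 64.00 ✓.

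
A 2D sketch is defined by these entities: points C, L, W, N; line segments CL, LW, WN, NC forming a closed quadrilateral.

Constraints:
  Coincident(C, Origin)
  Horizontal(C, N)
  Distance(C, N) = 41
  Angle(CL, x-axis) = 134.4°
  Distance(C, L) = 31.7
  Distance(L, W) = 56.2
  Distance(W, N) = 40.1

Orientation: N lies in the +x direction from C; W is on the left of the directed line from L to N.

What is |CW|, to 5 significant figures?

50.178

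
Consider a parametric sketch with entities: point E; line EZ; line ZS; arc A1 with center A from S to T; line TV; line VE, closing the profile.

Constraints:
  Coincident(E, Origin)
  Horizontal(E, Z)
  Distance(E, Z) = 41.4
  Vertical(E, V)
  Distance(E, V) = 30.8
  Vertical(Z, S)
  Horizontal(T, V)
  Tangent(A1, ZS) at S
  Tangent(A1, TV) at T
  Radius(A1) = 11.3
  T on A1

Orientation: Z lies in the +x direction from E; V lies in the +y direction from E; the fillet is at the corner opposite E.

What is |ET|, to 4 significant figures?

43.07

E is at the origin; EZ is horizontal with |EZ| = 41.4 and Z on the +x side, so Z = (41.40, 0.000). E and V share the same x with |EV| = 30.8 and V on the +y side, so V = (0.000, 30.80). The virtual corner opposite E is at (41.40, 30.80). Since A1 is tangent to ZS there, AS ⟂ ZS and A1 meets TV tangentially, so AT is at right angles to TV, with radius 11.3, so the center A sits 11.3 in from both sides at A = (30.10, 19.50). That places the tangent points at S = (41.40, 19.50) on ZS and T = (30.10, 30.80) on TV. Then |ET| = |T − E| = 43.07.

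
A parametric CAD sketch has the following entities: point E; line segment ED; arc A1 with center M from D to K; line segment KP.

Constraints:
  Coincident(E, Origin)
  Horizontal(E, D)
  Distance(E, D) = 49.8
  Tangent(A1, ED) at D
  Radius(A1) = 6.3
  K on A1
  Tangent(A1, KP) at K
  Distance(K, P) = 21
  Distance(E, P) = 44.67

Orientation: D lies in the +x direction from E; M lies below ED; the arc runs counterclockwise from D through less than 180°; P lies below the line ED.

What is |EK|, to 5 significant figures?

44.017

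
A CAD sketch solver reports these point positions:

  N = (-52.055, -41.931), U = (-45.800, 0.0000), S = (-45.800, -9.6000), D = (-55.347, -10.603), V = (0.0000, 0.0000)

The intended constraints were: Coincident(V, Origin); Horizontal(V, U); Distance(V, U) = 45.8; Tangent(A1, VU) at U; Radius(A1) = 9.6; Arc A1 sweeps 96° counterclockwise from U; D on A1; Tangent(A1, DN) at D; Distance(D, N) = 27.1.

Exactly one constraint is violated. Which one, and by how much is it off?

Distance(D, N) = 27.1 — off by 4.40.

V = (0.00, 0.00) ✓; V.y = 0.00, U.y = 0.00 ✓; |VU| = 45.80 ✓; ∠(SU, UV) = 90.00° ✓; |SU| = 9.600 ✓; bearing(S→D) − bearing(S→U) = 96.00° ✓; |SD| = 9.600 ✓; ∠(SD, DN) = 90.00° ✓; |DN| = 31.50 ✗.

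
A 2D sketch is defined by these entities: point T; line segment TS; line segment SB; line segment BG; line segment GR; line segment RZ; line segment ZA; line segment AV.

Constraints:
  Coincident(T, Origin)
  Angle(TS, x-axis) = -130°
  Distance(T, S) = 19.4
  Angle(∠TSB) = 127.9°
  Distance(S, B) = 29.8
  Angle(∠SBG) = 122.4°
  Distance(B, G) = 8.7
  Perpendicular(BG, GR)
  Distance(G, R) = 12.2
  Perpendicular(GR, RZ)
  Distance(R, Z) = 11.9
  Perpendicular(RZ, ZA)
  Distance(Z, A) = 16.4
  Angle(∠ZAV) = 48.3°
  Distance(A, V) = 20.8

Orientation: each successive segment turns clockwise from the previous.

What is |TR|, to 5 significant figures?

36.106

T is at the origin; TS runs at -130.0° with length 19.4, so S = (-12.470, -14.861). ∠TSB = 127.9° gives SB at 177.90° from the x-axis; with |SB| = 29.8, B = (-42.250, -13.769). ∠SBG = 122.4° gives BG at 120.30° from the x-axis; with |BG| = 8.7, G = (-46.639, -6.2577). BG is perpendicular to GR, so GR runs at 30.300°; with |GR| = 12.2, R = (-36.106, -0.10250). Then |TR| = |R − T| = 36.106.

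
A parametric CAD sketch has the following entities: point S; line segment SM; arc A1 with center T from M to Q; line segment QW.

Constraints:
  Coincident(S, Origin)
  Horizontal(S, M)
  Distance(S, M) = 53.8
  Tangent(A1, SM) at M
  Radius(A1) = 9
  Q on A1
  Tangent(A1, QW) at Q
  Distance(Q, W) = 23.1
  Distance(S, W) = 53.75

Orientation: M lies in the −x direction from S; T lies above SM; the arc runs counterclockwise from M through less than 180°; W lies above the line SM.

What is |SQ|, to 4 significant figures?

45.61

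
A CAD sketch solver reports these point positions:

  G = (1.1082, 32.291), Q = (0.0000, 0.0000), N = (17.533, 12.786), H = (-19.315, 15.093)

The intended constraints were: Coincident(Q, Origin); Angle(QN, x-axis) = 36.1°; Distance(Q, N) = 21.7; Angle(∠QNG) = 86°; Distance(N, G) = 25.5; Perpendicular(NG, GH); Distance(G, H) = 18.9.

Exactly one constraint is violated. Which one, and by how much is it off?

Distance(G, H) = 18.9 — off by 7.80.

Q = (0.00, 0.00) ✓; QN at 36.10° ✓; |QN| = 21.70 ✓; ∠QNG = 86.00° ✓; |NG| = 25.50 ✓; ∠(NG, GH) = 90.00° ✓; |GH| = 26.70 ✗.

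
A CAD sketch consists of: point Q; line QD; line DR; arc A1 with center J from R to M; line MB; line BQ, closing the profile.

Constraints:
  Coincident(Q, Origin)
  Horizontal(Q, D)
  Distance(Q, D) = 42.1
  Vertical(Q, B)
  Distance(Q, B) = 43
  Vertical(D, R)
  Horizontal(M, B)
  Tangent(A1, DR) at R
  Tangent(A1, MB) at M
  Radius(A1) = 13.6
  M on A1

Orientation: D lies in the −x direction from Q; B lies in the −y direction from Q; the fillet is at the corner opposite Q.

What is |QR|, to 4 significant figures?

51.35

Q is at the origin; QD is horizontal with |QD| = 42.1 and D on the −x side, so D = (-42.10, 0.000). Q and B share the same x with |QB| = 43.0 and B on the −y side, so B = (0.000, -43.00). The virtual corner opposite Q is at (-42.10, -43.00). A1 meets DR tangentially, so JR is at right angles to DR and the tangent condition forces JM to be normal to MB, with radius 13.6, so the center J sits 13.6 in from both sides at J = (-28.50, -29.40). That places the tangent points at R = (-42.10, -29.40) on DR and M = (-28.50, -43.00) on MB. Then |QR| = |R − Q| = 51.35.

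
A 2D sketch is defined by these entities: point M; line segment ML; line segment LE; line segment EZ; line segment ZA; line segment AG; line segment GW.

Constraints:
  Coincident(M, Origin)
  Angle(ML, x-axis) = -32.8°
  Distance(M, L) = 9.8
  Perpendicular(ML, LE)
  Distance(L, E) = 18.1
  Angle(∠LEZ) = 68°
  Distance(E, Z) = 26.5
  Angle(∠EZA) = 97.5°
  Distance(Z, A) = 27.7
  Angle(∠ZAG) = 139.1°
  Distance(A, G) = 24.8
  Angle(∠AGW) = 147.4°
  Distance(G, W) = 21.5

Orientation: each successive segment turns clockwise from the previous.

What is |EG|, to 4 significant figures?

50.90

M is at the origin; ML runs at -32.8° with length 9.8, so L = (8.238, -5.309). ML is perpendicular to LE, so LE runs at -122.8°; with |LE| = 18.1, E = (-1.567, -20.52). ∠LEZ = 68.0° gives EZ at 125.2° from the x-axis; with |EZ| = 26.5, Z = (-16.84, 1.131). ∠EZA = 97.5° gives ZA at 42.70° from the x-axis; with |ZA| = 27.7, A = (3.514, 19.92). ∠ZAG = 139.1° gives AG at 1.800° from the x-axis; with |AG| = 24.8, G = (28.30, 20.70). Then |EG| = |G − E| = 50.90.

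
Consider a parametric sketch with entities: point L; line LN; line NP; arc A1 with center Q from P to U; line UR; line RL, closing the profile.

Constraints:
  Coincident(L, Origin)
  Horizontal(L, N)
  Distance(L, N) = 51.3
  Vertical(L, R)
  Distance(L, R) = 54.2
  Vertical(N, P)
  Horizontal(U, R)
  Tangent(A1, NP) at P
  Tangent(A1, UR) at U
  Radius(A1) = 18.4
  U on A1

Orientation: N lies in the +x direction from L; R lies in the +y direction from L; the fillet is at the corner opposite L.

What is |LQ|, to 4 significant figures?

48.62

L is at the origin; LN is horizontal with |LN| = 51.3 and N on the +x side, so N = (51.30, 0.000). L and R share the same x with |LR| = 54.2 and R on the +y side, so R = (0.000, 54.20). The virtual corner opposite L is at (51.30, 54.20). Since A1 is tangent to NP there, QP ⟂ NP and tangency of A1 to UR means the radius QU is perpendicular to UR, with radius 18.4, so the center Q sits 18.4 in from both sides at Q = (32.90, 35.80). Then |LQ| = |Q − L| = 48.62.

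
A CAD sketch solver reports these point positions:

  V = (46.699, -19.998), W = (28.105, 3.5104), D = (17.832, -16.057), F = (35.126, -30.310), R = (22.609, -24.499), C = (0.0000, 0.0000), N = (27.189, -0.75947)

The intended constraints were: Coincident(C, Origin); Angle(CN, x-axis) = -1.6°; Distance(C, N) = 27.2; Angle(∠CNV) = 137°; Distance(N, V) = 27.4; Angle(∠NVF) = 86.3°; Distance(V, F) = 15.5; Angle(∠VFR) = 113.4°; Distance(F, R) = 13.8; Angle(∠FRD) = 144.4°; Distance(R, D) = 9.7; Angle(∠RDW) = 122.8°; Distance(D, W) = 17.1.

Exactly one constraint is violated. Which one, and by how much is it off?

Distance(D, W) = 17.1 — off by 5.00.

C = (0.00, 0.00) ✓; CN at -1.600° ✓; |CN| = 27.20 ✓; ∠CNV = 137.0° ✓; |NV| = 27.40 ✓; ∠NVF = 86.30° ✓; |VF| = 15.50 ✓; ∠VFR = 113.4° ✓; |FR| = 13.80 ✓; ∠FRD = 144.4° ✓; |RD| = 9.700 ✓; ∠RDW = 122.8° ✓; |DW| = 22.10 ✗.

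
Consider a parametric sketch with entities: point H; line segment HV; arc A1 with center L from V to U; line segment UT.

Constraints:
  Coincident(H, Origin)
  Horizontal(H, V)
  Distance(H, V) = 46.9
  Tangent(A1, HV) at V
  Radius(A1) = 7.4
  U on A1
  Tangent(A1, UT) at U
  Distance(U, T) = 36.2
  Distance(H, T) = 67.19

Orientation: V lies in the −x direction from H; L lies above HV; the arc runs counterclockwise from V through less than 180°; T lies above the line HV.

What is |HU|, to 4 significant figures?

40.98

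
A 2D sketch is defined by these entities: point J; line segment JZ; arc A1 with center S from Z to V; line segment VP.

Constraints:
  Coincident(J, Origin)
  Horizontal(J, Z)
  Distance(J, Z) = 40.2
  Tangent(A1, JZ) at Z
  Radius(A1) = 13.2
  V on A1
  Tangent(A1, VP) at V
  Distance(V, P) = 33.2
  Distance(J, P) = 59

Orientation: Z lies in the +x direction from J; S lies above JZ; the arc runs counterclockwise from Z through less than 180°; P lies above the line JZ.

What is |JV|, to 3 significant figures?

55.2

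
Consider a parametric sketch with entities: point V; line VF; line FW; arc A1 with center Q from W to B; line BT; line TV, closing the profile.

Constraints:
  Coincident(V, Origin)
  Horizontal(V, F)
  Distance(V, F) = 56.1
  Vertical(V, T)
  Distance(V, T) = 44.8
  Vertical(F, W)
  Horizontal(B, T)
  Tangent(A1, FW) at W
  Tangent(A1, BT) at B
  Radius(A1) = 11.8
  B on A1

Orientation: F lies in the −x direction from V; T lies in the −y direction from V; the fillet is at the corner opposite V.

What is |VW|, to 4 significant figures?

65.09

The virtual corner opposite V is at (-56.10, -44.80). The tangent condition forces QW to be normal to FW and tangency of A1 to BT means the radius QB is perpendicular to BT, with radius 11.8, so the center Q sits 11.8 in from both sides at Q = (-44.30, -33.00). That places the tangent points at W = (-56.10, -33.00) on FW and B = (-44.30, -44.80) on BT. Then |VW| = |W − V| = 65.09.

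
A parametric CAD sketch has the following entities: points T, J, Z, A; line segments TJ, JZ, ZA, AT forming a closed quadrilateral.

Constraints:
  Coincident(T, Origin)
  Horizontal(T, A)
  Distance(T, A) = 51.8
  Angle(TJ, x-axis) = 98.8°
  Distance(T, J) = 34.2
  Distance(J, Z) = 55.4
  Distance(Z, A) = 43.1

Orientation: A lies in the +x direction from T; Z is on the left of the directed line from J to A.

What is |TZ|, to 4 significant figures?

65.51

T is at the origin; T and A share the same y with |TA| = 51.8 and A in +x, so A = (51.8, 0). TJ runs at 98.8° with |TJ| = 34.2, so J = (-5.232, 33.80). Z is determined by |JZ| = 55.4 and |ZA| = 43.1 together: it lies at the intersection of circle(J, 55.4) and circle(A, 43.1). With |JA| = 66.29, the foot of the radical line on JA is 42.28 from J and the perpendicular offset is √(55.4² − 42.28²) = 35.79. Taking the left-of-JA solution: Z = (49.39, 43.03).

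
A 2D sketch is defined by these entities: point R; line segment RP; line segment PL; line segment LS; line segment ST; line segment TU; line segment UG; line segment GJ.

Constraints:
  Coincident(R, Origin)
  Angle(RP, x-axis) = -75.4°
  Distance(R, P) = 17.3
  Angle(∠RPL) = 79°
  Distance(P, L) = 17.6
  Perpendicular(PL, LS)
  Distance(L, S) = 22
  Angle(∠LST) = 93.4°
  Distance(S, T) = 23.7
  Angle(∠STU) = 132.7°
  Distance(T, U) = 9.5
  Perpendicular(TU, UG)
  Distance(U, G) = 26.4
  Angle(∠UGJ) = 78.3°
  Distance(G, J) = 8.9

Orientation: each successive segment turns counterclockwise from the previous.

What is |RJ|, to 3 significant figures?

13.8

The perpendicularity gives UG at right angles to TU, so UG runs at -20.5°; with |UG| = 26.4, G = (10.2, -16.4). ∠UGJ = 78.3° gives GJ at 81.2° from the x-axis; with |GJ| = 8.9, J = (11.5, -7.60). Then |RJ| = |J − R| = 13.8.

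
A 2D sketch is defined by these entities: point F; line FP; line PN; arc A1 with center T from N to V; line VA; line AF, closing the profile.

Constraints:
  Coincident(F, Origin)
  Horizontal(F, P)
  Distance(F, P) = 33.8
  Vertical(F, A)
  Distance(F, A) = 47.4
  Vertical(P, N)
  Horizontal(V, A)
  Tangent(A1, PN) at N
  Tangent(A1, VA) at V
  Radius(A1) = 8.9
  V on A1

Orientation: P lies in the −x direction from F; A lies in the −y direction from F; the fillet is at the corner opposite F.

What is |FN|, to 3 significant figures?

51.2

F is at the origin; F and P share the same y with |FP| = 33.8 and P on the −x side, so P = (-33.8, 0.00). F and A share the same x with |FA| = 47.4 and A on the −y side, so A = (0.00, -47.4). The virtual corner opposite F is at (-33.8, -47.4). Tangency of A1 to PN means the radius TN is perpendicular to PN and tangency of A1 to VA means the radius TV is perpendicular to VA, with radius 8.9, so the center T sits 8.9 in from both sides at T = (-24.9, -38.5). That places the tangent points at N = (-33.8, -38.5) on PN and V = (-24.9, -47.4) on VA. Then |FN| = |N − F| = 51.2.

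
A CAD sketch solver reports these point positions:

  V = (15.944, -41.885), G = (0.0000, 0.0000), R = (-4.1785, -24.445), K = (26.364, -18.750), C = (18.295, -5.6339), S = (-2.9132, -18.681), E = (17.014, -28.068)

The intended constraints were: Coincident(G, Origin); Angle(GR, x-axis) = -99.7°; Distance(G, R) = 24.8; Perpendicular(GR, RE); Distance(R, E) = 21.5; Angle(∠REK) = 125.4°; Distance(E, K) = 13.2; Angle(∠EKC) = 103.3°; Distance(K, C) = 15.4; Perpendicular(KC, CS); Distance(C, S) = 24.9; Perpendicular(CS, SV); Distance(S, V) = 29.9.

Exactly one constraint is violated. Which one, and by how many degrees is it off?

Perpendicular(CS, SV) — off by 7.50°.

G = (0.00, 0.00) ✓; GR at -99.70° ✓; |GR| = 24.80 ✓; ∠(GR, RE) = 90.00° ✓; |RE| = 21.50 ✓; ∠REK = 125.4° ✓; |EK| = 13.20 ✓; ∠EKC = 103.3° ✓; |KC| = 15.40 ✓; ∠(KC, CS) = 90.00° ✓; |CS| = 24.90 ✓; ∠(CS, SV) = 97.50° ✗; |SV| = 29.90 ✓.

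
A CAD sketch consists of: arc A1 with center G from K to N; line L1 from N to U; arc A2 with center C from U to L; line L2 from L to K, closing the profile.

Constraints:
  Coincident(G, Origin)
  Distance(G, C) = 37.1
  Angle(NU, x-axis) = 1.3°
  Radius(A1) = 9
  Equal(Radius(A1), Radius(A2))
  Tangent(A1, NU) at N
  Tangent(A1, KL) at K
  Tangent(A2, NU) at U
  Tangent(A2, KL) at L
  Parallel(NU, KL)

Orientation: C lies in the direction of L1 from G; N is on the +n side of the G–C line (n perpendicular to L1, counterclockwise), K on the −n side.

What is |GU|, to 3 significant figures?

38.2

The slot axis is L1's direction at 1.3°, so u = (cos 1.3°, sin 1.3°) = (1.00, 0.0227) and n = (−sin 1.3°, cos 1.3°) = (-0.0227, 1.00). G is at the origin and C lies 37.1 along u from G, so C = 37.1·u = (37.1, 0.842). Tangency of A1 to both parallel lines with radius 9.0 puts N and K at G ± 9.0·n: N = (-0.204, 9.00), K = (0.204, -9.00). Equal radii place U and L the same way about C: U = C + 9.0·n = (36.9, 9.84), L = C − 9.0·n = (37.3, -8.16). Then |GU| = |U − G| = 38.2.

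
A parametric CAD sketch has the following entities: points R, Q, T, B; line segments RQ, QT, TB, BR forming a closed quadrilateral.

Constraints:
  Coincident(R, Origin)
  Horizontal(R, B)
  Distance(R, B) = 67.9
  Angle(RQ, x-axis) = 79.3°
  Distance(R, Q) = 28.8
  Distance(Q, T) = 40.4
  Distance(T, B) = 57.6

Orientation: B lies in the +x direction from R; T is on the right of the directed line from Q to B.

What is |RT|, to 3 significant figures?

16.3

Checks: |QT| = 40.40 ✓; |TB| = 57.60 ✓.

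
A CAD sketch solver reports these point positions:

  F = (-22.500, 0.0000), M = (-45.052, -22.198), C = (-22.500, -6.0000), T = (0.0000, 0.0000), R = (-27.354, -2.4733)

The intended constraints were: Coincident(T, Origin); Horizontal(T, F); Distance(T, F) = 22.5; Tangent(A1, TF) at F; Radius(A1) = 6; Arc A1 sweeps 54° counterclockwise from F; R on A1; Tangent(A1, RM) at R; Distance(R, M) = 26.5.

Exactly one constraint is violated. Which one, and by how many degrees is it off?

Tangent(A1, RM) at R — off by 5.90°.

T = (0.00, 0.00) ✓; T.y = 0.00, F.y = 0.00 ✓; |TF| = 22.50 ✓; ∠(CF, FT) = 90.00° ✓; |CF| = 6.000 ✓; bearing(C→R) − bearing(C→F) = 54.00° ✓; |CR| = 6.000 ✓; ∠(CR, RM) = 95.90° ✗; |RM| = 26.50 ✓.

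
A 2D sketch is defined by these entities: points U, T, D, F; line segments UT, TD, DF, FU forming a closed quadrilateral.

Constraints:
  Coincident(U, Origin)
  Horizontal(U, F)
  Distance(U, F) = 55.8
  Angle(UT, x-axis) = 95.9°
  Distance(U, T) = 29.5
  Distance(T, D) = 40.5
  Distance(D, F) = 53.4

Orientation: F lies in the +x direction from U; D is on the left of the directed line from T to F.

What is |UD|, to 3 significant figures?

58.3

Checks: |UF| = 55.80 ✓; |UT| = 29.50 ✓; |TD| = 40.50 ✓; |DF| = 53.40 ✓.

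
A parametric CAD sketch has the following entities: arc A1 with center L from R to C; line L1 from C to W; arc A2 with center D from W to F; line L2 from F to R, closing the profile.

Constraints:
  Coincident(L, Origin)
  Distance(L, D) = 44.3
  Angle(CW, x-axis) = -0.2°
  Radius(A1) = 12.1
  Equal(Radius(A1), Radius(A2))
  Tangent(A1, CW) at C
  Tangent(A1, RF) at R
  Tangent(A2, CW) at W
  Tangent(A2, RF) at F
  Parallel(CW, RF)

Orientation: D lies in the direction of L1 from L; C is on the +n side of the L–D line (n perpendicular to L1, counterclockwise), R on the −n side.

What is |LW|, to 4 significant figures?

45.92

Tangency of A1 to both parallel lines with radius 12.1 puts C and R at L ± 12.1·n: C = (0.04224, 12.10), R = (-0.04224, -12.10). Equal radii place W and F the same way about D: W = D + 12.1·n = (44.34, 11.95), F = D − 12.1·n = (44.26, -12.25). Then |LW| = |W − L| = 45.92.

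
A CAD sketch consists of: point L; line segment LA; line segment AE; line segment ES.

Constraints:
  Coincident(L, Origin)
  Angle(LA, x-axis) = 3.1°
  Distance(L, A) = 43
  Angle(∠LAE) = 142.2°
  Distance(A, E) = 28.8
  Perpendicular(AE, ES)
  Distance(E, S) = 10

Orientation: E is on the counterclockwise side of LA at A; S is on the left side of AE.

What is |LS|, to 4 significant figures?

64.87

L is at the origin; LA runs at 3.1° with length 43.0, so A = 43.0·(cos 3.1°, sin 3.1°) = (42.94, 2.325). ∠LAE = 142.2°, so AE runs at 3.1° + (180° − 142.2°) = 40.90° from the x-axis; with |AE| = 28.8, E = A + 28.8·(cos 40.90°, sin 40.90°) = (64.71, 21.18). AE ⟂ ES; with |ES| = 10.0 on the left of AE, S = E + 10.0·(-0.6547, 0.7559) = (58.16, 28.74). Then |LS| = |S − L| = 64.87.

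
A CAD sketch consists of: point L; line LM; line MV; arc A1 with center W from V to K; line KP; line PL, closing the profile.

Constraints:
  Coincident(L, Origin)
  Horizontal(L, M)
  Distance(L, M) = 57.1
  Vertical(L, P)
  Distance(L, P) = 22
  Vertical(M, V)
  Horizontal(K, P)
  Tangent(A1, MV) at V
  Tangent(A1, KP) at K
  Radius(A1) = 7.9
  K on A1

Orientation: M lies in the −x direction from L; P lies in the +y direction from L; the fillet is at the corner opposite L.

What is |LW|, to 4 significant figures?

51.18

LP is vertical with |LP| = 22.0 and P on the +y side, so P = (0.000, 22.00). The virtual corner opposite L is at (-57.10, 22.00). The tangent condition forces WV to be normal to MV and since A1 is tangent to KP there, WK ⟂ KP, with radius 7.9, so the center W sits 7.9 in from both sides at W = (-49.20, 14.10). Then |LW| = |W − L| = 51.18.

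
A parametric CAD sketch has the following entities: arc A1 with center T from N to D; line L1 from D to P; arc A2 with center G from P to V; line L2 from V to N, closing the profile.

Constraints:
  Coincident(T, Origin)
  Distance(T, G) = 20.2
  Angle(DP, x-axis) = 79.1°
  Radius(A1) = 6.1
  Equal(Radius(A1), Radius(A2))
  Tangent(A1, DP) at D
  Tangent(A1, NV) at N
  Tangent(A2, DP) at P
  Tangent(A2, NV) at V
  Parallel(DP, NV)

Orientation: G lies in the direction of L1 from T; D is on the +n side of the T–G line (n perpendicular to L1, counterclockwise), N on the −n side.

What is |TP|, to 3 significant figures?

21.1

The slot axis is L1's direction at 79.1°, so u = (cos 79.1°, sin 79.1°) = (0.189, 0.982) and n = (−sin 79.1°, cos 79.1°) = (-0.982, 0.189). T is at the origin and G lies 20.2 along u from T, so G = 20.2·u = (3.82, 19.8). Tangency of A1 to both parallel lines with radius 6.1 puts D and N at T ± 6.1·n: D = (-5.99, 1.15), N = (5.99, -1.15). Equal radii place P and V the same way about G: P = G + 6.1·n = (-2.17, 21.0), V = G − 6.1·n = (9.81, 18.7). Then |TP| = |P − T| = 21.1.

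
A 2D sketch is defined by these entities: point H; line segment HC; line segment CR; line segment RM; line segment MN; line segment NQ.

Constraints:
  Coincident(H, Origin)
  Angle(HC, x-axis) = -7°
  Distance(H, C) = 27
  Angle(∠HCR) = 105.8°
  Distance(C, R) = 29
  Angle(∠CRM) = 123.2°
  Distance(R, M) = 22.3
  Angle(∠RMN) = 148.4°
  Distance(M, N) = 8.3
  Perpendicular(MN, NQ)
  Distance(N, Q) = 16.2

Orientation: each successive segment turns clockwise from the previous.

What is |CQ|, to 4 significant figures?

37.27

∠RMN = 148.4° gives MN at -169.6° from the x-axis; with |MN| = 8.3, N = (6.500, -48.37). MN is perpendicular to NQ, so NQ runs at 100.4°; with |NQ| = 16.2, Q = (3.575, -32.44). Then |CQ| = |Q − C| = 37.27.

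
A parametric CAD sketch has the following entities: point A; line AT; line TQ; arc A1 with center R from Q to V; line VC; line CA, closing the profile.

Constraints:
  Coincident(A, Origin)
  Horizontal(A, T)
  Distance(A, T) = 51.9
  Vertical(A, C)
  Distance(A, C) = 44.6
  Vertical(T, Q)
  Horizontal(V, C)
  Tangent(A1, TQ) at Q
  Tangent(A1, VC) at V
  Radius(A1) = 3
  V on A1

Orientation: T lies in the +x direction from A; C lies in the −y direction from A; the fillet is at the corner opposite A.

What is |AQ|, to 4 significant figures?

66.51

A is at the origin; A and T share the same y with |AT| = 51.9 and T on the +x side, so T = (51.90, 0.000). A and C share the same x with |AC| = 44.6 and C on the −y side, so C = (0.000, -44.60). The virtual corner opposite A is at (51.90, -44.60). Tangency of A1 to TQ means the radius RQ is perpendicular to TQ and A1 meets VC tangentially, so RV is at right angles to VC, with radius 3.0, so the center R sits 3.0 in from both sides at R = (48.90, -41.60). That places the tangent points at Q = (51.90, -41.60) on TQ and V = (48.90, -44.60) on VC. Then |AQ| = |Q − A| = 66.51.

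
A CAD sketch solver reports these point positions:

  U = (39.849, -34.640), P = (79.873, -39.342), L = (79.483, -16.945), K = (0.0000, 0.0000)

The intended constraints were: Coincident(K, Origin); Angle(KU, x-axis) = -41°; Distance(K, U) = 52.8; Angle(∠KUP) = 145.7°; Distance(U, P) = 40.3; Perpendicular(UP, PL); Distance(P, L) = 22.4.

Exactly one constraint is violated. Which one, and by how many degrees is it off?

Perpendicular(UP, PL) — off by 7.70°.

K = (0.00, 0.00) ✓; KU at -41.00° ✓; |KU| = 52.80 ✓; ∠KUP = 145.7° ✓; |UP| = 40.30 ✓; ∠(UP, PL) = 97.70° ✗; |PL| = 22.40 ✓.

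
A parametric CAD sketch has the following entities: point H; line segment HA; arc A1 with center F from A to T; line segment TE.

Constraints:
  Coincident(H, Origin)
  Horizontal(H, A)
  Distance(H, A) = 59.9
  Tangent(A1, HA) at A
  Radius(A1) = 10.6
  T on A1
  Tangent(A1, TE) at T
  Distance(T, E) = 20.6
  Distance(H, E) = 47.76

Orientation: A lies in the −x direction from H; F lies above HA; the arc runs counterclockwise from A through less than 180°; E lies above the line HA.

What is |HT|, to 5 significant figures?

50.770

H is at the origin; H and A share the same y with |HA| = 59.9 and A on the −x side, so A = (-59.900, 0.0000). Since A1 is tangent to HA there, FA ⟂ HA, so F = A + (0, 10.6) = (-59.900, 10.600). Since FT ⟂ TE (tangency), |FE| = √(10.6² + 20.6²) = 23.167 regardless of where T sits on A1. So E lies on both circle(H, 47.76) and circle(F, 23.167); the above-HA intersection is E = (-41.161, 24.223). T is the foot of the tangent from E: T = (-50.435, 5.8283).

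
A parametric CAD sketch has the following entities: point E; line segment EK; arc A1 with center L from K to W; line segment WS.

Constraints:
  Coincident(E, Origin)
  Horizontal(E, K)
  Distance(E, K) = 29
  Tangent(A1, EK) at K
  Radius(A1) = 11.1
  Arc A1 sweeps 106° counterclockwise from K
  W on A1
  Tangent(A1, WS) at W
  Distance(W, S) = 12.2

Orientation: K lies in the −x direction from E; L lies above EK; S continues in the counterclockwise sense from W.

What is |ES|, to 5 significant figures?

33.774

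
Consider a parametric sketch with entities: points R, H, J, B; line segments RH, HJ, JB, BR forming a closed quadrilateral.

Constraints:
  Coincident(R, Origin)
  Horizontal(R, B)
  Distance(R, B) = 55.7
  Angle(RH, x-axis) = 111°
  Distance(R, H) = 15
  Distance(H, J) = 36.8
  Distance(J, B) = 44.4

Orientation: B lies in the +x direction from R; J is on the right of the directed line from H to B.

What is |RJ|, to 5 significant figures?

22.341

Checks: |HJ| = 36.80 ✓; |JB| = 44.40 ✓.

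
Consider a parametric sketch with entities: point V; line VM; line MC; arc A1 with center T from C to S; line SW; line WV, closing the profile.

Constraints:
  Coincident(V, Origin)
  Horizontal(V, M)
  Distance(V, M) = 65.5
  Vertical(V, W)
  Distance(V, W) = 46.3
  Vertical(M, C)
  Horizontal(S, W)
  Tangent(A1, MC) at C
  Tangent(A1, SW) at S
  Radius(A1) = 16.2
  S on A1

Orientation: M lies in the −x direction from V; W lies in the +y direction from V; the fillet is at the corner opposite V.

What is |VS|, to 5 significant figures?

67.633

The virtual corner opposite V is at (-65.500, 46.300). A1 meets MC tangentially, so TC is at right angles to MC and tangency of A1 to SW means the radius TS is perpendicular to SW, with radius 16.2, so the center T sits 16.2 in from both sides at T = (-49.300, 30.100). That places the tangent points at C = (-65.500, 30.100) on MC and S = (-49.300, 46.300) on SW. Then |VS| = |S − V| = 67.633.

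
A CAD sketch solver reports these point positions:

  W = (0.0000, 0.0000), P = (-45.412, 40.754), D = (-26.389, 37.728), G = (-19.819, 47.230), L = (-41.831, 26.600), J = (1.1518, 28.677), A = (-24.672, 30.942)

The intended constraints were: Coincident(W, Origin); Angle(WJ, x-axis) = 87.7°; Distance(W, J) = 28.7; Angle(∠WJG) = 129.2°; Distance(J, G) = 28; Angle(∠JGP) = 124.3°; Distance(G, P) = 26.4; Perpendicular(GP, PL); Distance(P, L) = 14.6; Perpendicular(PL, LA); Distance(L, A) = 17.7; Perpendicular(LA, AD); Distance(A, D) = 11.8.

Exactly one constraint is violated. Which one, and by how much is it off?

Distance(A, D) = 11.8 — off by 4.80.

W = (0.00, 0.00) ✓; WJ at 87.70° ✓; |WJ| = 28.70 ✓; ∠WJG = 129.2° ✓; |JG| = 28.00 ✓; ∠JGP = 124.3° ✓; |GP| = 26.40 ✓; ∠(GP, PL) = 90.00° ✓; |PL| = 14.60 ✓; ∠(PL, LA) = 90.00° ✓; |LA| = 17.70 ✓; ∠(LA, AD) = 90.00° ✓; |AD| = 7.000 ✗.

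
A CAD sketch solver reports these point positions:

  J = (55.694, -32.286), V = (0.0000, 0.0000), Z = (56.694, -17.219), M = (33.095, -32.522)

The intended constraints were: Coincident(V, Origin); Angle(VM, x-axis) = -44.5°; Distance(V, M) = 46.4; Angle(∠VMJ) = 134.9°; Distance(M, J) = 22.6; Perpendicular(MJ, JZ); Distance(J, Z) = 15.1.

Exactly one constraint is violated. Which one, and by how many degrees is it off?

Perpendicular(MJ, JZ) — off by 4.40°.

V = (0.00, 0.00) ✓; VM at -44.50° ✓; |VM| = 46.40 ✓; ∠VMJ = 134.9° ✓; |MJ| = 22.60 ✓; ∠(MJ, JZ) = 85.60° ✗; |JZ| = 15.10 ✓.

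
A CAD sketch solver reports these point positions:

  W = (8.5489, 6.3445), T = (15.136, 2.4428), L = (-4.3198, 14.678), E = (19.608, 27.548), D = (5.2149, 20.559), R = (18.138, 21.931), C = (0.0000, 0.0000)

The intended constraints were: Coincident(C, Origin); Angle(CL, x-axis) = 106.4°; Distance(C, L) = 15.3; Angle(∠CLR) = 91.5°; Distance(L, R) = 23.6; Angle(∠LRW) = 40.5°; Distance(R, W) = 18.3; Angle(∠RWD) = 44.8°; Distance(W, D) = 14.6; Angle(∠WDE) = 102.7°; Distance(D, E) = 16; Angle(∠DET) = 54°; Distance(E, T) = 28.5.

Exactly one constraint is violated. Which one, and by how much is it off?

Distance(E, T) = 28.5 — off by 3.00.

C = (0.00, 0.00) ✓; CL at 106.4° ✓; |CL| = 15.30 ✓; ∠CLR = 91.50° ✓; |LR| = 23.60 ✓; ∠LRW = 40.50° ✓; |RW| = 18.30 ✓; ∠RWD = 44.80° ✓; |WD| = 14.60 ✓; ∠WDE = 102.7° ✓; |DE| = 16.00 ✓; ∠DET = 54.00° ✓; |ET| = 25.50 ✗.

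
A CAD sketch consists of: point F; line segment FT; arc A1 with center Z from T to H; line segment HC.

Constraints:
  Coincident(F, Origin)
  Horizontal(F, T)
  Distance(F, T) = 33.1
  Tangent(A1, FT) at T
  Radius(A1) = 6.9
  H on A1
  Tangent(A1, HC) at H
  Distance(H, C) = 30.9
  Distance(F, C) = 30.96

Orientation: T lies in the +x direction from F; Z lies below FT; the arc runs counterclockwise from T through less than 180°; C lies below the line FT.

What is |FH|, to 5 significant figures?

27.486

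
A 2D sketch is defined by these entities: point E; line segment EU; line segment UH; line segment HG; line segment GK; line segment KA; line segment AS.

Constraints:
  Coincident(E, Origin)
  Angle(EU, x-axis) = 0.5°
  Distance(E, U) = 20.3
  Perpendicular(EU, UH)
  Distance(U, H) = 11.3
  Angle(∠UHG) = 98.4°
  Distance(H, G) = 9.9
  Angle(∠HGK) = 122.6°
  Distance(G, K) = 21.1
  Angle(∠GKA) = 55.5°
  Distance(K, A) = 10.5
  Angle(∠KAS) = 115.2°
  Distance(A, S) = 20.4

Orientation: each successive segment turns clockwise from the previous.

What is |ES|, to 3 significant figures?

22.0

E is at the origin; EU runs at 0.5° with length 20.3, so U = (20.3, 0.177). The perpendicularity gives UH at right angles to EU, so UH runs at -89.5°; with |UH| = 11.3, H = (20.4, -11.1). ∠UHG = 98.4° gives HG at -171° from the x-axis; with |HG| = 9.9, G = (10.6, -12.7). ∠HGK = 122.6° gives GK at 132° from the x-axis; with |GK| = 21.1, K = (-3.36, 3.15). ∠GKA = 55.5° gives KA at 7.00° from the x-axis; with |KA| = 10.5, A = (7.06, 4.43). ∠KAS = 115.2° gives AS at -57.8° from the x-axis; with |AS| = 20.4, S = (17.9, -12.8). Then |ES| = |S − E| = 22.0.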